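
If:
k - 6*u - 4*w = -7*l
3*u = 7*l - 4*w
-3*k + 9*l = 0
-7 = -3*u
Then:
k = 7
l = 7/3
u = 7/3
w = 7/3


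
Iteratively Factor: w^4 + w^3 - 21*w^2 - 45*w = (w + 3)*(w^3 - 2*w^2 - 15*w) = w*(w + 3)*(w^2 - 2*w - 15) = w*(w + 3)^2*(w - 5)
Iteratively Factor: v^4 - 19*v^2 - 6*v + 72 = (v - 2)*(v^3 + 2*v^2 - 15*v - 36) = (v - 2)*(v + 3)*(v^2 - v - 12) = (v - 4)*(v - 2)*(v + 3)*(v + 3)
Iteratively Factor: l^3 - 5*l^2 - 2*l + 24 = (l + 2)*(l^2 - 7*l + 12) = (l - 4)*(l + 2)*(l - 3)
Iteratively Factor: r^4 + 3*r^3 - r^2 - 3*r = (r)*(r^3 + 3*r^2 - r - 3) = r*(r + 1)*(r^2 + 2*r - 3) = r*(r + 1)*(r + 3)*(r - 1)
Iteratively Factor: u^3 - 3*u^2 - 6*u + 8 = (u - 4)*(u^2 + u - 2) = (u - 4)*(u + 2)*(u - 1)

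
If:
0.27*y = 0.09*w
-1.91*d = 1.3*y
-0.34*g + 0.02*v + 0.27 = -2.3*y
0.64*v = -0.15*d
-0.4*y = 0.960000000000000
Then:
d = 1.63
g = -15.46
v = -0.38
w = -7.20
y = -2.40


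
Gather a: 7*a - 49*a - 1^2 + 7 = 6 - 42*a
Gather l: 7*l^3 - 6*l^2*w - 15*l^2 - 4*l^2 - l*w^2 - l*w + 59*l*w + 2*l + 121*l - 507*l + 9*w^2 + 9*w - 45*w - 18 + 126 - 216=7*l^3 + l^2*(-6*w - 19) + l*(-w^2 + 58*w - 384) + 9*w^2 - 36*w - 108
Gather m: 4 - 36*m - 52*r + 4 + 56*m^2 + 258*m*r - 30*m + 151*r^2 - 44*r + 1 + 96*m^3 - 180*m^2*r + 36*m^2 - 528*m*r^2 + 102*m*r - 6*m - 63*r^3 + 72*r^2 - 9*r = 96*m^3 + m^2*(92 - 180*r) + m*(-528*r^2 + 360*r - 72) - 63*r^3 + 223*r^2 - 105*r + 9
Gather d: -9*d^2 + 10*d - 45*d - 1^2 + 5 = -9*d^2 - 35*d + 4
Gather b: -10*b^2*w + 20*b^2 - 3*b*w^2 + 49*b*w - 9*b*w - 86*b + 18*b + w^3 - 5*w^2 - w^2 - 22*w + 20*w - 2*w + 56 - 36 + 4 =b^2*(20 - 10*w) + b*(-3*w^2 + 40*w - 68) + w^3 - 6*w^2 - 4*w + 24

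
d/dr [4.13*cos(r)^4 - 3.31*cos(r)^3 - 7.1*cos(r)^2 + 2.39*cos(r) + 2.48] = (-16.52*cos(r)^3 + 9.93*cos(r)^2 + 14.2*cos(r) - 2.39)*sin(r)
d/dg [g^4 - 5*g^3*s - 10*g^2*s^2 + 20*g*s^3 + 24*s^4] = 4*g^3 - 15*g^2*s - 20*g*s^2 + 20*s^3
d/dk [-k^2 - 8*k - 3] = -2*k - 8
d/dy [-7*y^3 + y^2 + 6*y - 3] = -21*y^2 + 2*y + 6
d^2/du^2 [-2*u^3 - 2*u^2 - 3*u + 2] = -12*u - 4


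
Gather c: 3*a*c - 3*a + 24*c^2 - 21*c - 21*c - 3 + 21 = -3*a + 24*c^2 + c*(3*a - 42) + 18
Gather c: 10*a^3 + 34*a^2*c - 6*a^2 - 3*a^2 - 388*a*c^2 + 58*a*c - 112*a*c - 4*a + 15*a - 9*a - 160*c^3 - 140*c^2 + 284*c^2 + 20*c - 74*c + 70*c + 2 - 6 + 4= 10*a^3 - 9*a^2 + 2*a - 160*c^3 + c^2*(144 - 388*a) + c*(34*a^2 - 54*a + 16)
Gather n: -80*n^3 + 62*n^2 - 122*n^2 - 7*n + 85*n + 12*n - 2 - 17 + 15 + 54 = -80*n^3 - 60*n^2 + 90*n + 50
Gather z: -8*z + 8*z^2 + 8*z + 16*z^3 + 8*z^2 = 16*z^3 + 16*z^2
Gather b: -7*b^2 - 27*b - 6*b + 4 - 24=-7*b^2 - 33*b - 20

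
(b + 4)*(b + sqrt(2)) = b^2 + sqrt(2)*b + 4*b + 4*sqrt(2)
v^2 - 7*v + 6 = (v - 6)*(v - 1)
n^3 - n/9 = n*(n - 1/3)*(n + 1/3)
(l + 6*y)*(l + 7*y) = l^2 + 13*l*y + 42*y^2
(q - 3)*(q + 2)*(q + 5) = q^3 + 4*q^2 - 11*q - 30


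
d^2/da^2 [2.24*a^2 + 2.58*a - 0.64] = 4.48000000000000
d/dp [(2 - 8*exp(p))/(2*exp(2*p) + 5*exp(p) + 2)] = (16*exp(2*p) - 8*exp(p) - 26)*exp(p)/(4*exp(4*p) + 20*exp(3*p) + 33*exp(2*p) + 20*exp(p) + 4)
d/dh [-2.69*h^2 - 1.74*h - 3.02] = -5.38*h - 1.74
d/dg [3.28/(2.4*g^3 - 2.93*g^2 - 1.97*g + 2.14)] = (-23.616*g^2 + 19.2208*g + 6.4616)/(2.4*g^3 - 2.93*g^2 - 1.97*g + 2.14)^2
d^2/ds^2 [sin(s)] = -sin(s)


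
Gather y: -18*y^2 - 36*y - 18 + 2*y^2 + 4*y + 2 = -16*y^2 - 32*y - 16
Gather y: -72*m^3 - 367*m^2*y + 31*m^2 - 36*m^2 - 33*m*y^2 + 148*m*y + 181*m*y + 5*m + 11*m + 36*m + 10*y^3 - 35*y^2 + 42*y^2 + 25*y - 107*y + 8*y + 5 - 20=-72*m^3 - 5*m^2 + 52*m + 10*y^3 + y^2*(7 - 33*m) + y*(-367*m^2 + 329*m - 74) - 15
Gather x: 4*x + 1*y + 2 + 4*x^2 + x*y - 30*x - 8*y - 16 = 4*x^2 + x*(y - 26) - 7*y - 14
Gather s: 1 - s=1 - s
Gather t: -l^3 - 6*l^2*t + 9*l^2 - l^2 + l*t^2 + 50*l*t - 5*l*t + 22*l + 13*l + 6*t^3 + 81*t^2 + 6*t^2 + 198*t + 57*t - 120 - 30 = -l^3 + 8*l^2 + 35*l + 6*t^3 + t^2*(l + 87) + t*(-6*l^2 + 45*l + 255) - 150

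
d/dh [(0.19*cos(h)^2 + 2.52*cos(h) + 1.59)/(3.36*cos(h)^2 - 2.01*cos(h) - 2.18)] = (8.8491*cos(h)^2 + 11.5132*cos(h) + 2.2977)*sin(h)/(11.2896*cos(h)^4 - 13.5072*cos(h)^3 - 10.6095*cos(h)^2 + 8.7636*cos(h) + 4.7524)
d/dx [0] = 0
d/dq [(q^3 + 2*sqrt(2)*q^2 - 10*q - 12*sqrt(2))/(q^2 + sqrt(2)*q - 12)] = 1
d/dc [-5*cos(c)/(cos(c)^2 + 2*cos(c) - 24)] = 5*(sin(c)^2 - 25)*sin(c)/((cos(c) - 4)^2*(cos(c) + 6)^2)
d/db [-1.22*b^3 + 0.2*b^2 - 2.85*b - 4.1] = -3.66*b^2 + 0.4*b - 2.85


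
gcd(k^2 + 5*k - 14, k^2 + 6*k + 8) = 1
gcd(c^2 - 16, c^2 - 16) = c^2 - 16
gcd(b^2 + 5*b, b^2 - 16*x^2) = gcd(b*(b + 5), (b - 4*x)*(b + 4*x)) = 1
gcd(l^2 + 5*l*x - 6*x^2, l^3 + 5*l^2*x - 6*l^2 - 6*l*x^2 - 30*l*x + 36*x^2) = -l^2 - 5*l*x + 6*x^2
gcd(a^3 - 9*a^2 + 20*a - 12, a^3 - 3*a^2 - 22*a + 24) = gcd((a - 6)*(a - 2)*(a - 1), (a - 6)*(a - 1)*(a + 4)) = a^2 - 7*a + 6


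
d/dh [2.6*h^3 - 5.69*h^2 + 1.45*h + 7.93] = 7.8*h^2 - 11.38*h + 1.45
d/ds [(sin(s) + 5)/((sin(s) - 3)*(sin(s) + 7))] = (-10*sin(s) + cos(s)^2 - 42)*cos(s)/((sin(s) - 3)^2*(sin(s) + 7)^2)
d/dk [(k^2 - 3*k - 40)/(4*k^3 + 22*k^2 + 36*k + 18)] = (-2*k^4 + 12*k^3 + 291*k^2 + 898*k + 693)/(2*(4*k^6 + 44*k^5 + 193*k^4 + 432*k^3 + 522*k^2 + 324*k + 81))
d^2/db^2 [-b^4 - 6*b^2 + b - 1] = -12*b^2 - 12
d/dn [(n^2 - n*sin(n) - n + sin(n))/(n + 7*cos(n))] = ((n + 7*cos(n))*(-n*cos(n) + 2*n + sqrt(2)*cos(n + pi/4) - 1) + (7*sin(n) - 1)*(n^2 - n*sin(n) - n + sin(n)))/(n + 7*cos(n))^2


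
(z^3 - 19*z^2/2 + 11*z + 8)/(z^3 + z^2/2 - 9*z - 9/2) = (z^2 - 10*z + 16)/(z^2 - 9)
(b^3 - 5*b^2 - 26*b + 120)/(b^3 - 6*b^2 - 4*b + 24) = (b^2 + b - 20)/(b^2 - 4)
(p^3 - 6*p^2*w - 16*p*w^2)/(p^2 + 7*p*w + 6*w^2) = p*(p^2 - 6*p*w - 16*w^2)/(p^2 + 7*p*w + 6*w^2)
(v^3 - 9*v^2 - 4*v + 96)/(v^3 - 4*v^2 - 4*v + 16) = (v^2 - 5*v - 24)/(v^2 - 4)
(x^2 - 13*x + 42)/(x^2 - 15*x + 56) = (x - 6)/(x - 8)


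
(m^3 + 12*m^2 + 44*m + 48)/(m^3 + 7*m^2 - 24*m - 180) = (m^2 + 6*m + 8)/(m^2 + m - 30)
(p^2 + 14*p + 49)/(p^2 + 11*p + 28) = (p + 7)/(p + 4)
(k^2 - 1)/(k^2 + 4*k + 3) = (k - 1)/(k + 3)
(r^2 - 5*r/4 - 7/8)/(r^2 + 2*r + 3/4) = (4*r - 7)/(2*(2*r + 3))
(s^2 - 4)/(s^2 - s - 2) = (s + 2)/(s + 1)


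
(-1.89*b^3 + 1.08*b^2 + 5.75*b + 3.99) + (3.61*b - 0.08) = -1.89*b^3 + 1.08*b^2 + 9.36*b + 3.91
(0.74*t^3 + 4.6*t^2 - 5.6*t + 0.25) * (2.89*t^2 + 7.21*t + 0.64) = 2.1386*t^5 + 18.6294*t^4 + 17.4556*t^3 - 36.7095*t^2 - 1.7815*t + 0.16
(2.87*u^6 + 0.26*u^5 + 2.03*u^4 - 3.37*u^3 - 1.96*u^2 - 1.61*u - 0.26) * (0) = 0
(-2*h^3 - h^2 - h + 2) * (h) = -2*h^4 - h^3 - h^2 + 2*h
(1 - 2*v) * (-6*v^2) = 12*v^3 - 6*v^2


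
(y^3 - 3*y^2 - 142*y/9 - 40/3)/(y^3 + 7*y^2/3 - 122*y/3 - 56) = (y + 5/3)/(y + 7)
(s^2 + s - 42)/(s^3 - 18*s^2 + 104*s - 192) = (s + 7)/(s^2 - 12*s + 32)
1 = 1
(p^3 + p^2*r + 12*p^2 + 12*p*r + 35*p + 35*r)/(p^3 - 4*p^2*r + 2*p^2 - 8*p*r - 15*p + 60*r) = (p^2 + p*r + 7*p + 7*r)/(p^2 - 4*p*r - 3*p + 12*r)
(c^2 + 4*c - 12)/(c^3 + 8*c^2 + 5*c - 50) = (c + 6)/(c^2 + 10*c + 25)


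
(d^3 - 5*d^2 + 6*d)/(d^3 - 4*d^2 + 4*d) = (d - 3)/(d - 2)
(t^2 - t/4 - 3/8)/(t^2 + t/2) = (t - 3/4)/t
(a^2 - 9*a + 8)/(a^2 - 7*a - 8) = (a - 1)/(a + 1)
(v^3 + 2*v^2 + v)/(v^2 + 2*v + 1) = v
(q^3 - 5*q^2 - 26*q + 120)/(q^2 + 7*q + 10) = (q^2 - 10*q + 24)/(q + 2)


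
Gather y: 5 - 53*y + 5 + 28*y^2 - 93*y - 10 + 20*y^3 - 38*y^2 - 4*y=20*y^3 - 10*y^2 - 150*y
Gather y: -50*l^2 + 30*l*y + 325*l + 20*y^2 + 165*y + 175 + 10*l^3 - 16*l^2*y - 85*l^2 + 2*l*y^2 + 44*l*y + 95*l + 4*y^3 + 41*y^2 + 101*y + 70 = 10*l^3 - 135*l^2 + 420*l + 4*y^3 + y^2*(2*l + 61) + y*(-16*l^2 + 74*l + 266) + 245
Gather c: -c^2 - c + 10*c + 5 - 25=-c^2 + 9*c - 20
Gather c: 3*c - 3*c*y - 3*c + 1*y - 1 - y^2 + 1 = -3*c*y - y^2 + y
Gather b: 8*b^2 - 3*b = 8*b^2 - 3*b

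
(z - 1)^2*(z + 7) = z^3 + 5*z^2 - 13*z + 7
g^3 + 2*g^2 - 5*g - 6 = (g - 2)*(g + 1)*(g + 3)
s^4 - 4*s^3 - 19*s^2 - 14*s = s*(s - 7)*(s + 1)*(s + 2)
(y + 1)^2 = y^2 + 2*y + 1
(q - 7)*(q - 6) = q^2 - 13*q + 42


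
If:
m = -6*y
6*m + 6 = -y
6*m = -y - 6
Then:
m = -36/35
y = 6/35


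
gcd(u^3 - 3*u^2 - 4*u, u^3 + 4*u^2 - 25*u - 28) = u^2 - 3*u - 4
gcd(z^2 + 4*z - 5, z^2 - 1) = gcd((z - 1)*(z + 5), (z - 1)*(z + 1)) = z - 1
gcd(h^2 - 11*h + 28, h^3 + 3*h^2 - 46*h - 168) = h - 7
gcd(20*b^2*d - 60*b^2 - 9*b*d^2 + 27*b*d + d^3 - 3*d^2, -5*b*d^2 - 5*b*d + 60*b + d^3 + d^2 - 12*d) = 5*b*d - 15*b - d^2 + 3*d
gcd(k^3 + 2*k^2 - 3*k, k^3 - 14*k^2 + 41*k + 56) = 1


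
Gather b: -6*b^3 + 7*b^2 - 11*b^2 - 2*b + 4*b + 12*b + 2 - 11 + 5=-6*b^3 - 4*b^2 + 14*b - 4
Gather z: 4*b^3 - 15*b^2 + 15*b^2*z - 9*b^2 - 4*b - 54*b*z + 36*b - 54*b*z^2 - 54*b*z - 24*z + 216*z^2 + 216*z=4*b^3 - 24*b^2 + 32*b + z^2*(216 - 54*b) + z*(15*b^2 - 108*b + 192)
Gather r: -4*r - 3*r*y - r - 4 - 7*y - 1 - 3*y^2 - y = r*(-3*y - 5) - 3*y^2 - 8*y - 5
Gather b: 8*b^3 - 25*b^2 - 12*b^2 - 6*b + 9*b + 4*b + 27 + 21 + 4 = 8*b^3 - 37*b^2 + 7*b + 52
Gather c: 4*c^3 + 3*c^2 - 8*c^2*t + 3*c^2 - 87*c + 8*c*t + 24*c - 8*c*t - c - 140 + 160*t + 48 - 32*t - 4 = 4*c^3 + c^2*(6 - 8*t) - 64*c + 128*t - 96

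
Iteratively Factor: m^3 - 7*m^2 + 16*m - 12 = (m - 3)*(m^2 - 4*m + 4) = (m - 3)*(m - 2)*(m - 2)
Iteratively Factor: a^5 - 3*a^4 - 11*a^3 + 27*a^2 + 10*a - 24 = (a - 4)*(a^4 + a^3 - 7*a^2 - a + 6) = (a - 4)*(a - 2)*(a^3 + 3*a^2 - a - 3) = (a - 4)*(a - 2)*(a + 3)*(a^2 - 1) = (a - 4)*(a - 2)*(a - 1)*(a + 3)*(a + 1)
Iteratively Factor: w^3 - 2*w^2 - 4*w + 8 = (w - 2)*(w^2 - 4) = (w - 2)^2*(w + 2)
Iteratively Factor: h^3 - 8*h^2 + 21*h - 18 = (h - 3)*(h^2 - 5*h + 6) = (h - 3)*(h - 2)*(h - 3)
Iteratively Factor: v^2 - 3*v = (v - 3)*(v)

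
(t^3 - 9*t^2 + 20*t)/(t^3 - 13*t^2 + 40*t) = (t - 4)/(t - 8)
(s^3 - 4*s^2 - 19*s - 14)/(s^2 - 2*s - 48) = (-s^3 + 4*s^2 + 19*s + 14)/(-s^2 + 2*s + 48)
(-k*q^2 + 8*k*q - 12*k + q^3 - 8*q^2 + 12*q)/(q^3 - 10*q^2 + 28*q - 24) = (-k + q)/(q - 2)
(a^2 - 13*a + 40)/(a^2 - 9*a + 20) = (a - 8)/(a - 4)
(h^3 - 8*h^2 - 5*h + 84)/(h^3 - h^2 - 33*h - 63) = (h - 4)/(h + 3)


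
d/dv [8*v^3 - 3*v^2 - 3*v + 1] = 24*v^2 - 6*v - 3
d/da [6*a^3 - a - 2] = 18*a^2 - 1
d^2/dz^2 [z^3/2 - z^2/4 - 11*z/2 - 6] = 3*z - 1/2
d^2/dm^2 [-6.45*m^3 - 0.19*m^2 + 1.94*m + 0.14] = -38.7*m - 0.38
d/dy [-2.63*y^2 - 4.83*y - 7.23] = -5.26*y - 4.83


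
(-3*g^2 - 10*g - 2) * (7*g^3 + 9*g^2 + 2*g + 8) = -21*g^5 - 97*g^4 - 110*g^3 - 62*g^2 - 84*g - 16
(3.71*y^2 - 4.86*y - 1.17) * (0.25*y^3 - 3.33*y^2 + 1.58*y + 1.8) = 0.9275*y^5 - 13.5693*y^4 + 21.7531*y^3 + 2.8953*y^2 - 10.5966*y - 2.106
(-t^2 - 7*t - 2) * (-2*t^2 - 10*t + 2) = 2*t^4 + 24*t^3 + 72*t^2 + 6*t - 4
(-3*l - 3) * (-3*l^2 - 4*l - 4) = 9*l^3 + 21*l^2 + 24*l + 12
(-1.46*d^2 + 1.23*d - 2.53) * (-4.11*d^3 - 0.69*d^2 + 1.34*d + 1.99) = 6.0006*d^5 - 4.0479*d^4 + 7.5932*d^3 + 0.4885*d^2 - 0.9425*d - 5.0347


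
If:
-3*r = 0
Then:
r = 0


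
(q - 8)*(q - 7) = q^2 - 15*q + 56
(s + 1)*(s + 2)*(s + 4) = s^3 + 7*s^2 + 14*s + 8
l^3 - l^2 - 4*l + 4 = (l - 2)*(l - 1)*(l + 2)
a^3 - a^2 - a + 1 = (a - 1)^2*(a + 1)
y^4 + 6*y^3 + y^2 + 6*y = y*(y + 6)*(y - I)*(y + I)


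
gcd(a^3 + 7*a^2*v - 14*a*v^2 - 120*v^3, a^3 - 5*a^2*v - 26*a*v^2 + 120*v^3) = -a^2 - a*v + 20*v^2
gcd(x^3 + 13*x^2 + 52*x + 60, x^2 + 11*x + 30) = x^2 + 11*x + 30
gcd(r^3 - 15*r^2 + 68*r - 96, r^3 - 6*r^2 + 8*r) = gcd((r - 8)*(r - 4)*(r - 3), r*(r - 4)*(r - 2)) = r - 4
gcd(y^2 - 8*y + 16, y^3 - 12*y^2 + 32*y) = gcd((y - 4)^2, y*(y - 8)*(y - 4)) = y - 4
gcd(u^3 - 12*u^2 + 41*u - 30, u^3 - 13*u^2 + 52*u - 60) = u^2 - 11*u + 30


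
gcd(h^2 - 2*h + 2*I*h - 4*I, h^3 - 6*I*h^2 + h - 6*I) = 1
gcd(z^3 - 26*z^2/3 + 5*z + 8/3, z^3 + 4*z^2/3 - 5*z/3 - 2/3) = z^2 - 2*z/3 - 1/3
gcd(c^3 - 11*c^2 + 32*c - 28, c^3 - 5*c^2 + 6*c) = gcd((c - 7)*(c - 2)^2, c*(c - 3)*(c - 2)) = c - 2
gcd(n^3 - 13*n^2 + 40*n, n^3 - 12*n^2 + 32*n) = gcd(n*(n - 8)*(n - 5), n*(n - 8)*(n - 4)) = n^2 - 8*n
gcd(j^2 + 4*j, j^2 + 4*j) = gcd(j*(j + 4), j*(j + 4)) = j^2 + 4*j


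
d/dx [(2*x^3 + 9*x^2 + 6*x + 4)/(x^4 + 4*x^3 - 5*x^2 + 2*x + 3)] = 2*(-x^6 - 9*x^5 - 32*x^4 - 28*x^3 + 9*x^2 + 47*x + 5)/(x^8 + 8*x^7 + 6*x^6 - 36*x^5 + 47*x^4 + 4*x^3 - 26*x^2 + 12*x + 9)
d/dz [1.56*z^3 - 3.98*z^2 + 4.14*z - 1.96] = 4.68*z^2 - 7.96*z + 4.14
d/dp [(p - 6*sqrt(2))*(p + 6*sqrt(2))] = 2*p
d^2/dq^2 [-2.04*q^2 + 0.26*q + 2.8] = -4.08000000000000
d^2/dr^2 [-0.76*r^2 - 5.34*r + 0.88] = -1.52000000000000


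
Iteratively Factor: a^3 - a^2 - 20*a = (a)*(a^2 - a - 20) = a*(a - 5)*(a + 4)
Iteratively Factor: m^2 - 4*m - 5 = (m - 5)*(m + 1)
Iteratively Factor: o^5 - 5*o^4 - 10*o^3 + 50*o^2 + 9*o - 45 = (o + 3)*(o^4 - 8*o^3 + 14*o^2 + 8*o - 15) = (o + 1)*(o + 3)*(o^3 - 9*o^2 + 23*o - 15) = (o - 1)*(o + 1)*(o + 3)*(o^2 - 8*o + 15) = (o - 3)*(o - 1)*(o + 1)*(o + 3)*(o - 5)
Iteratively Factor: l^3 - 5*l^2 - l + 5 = (l - 5)*(l^2 - 1) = (l - 5)*(l - 1)*(l + 1)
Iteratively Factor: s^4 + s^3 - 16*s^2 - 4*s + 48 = (s + 2)*(s^3 - s^2 - 14*s + 24) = (s - 2)*(s + 2)*(s^2 + s - 12) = (s - 2)*(s + 2)*(s + 4)*(s - 3)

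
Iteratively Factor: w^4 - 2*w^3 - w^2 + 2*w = (w + 1)*(w^3 - 3*w^2 + 2*w) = (w - 1)*(w + 1)*(w^2 - 2*w) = (w - 2)*(w - 1)*(w + 1)*(w)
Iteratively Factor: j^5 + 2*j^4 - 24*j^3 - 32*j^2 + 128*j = (j - 2)*(j^4 + 4*j^3 - 16*j^2 - 64*j) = (j - 4)*(j - 2)*(j^3 + 8*j^2 + 16*j) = (j - 4)*(j - 2)*(j + 4)*(j^2 + 4*j) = j*(j - 4)*(j - 2)*(j + 4)*(j + 4)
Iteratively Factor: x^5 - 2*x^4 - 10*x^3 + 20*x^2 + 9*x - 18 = (x + 3)*(x^4 - 5*x^3 + 5*x^2 + 5*x - 6) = (x + 1)*(x + 3)*(x^3 - 6*x^2 + 11*x - 6) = (x - 3)*(x + 1)*(x + 3)*(x^2 - 3*x + 2) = (x - 3)*(x - 2)*(x + 1)*(x + 3)*(x - 1)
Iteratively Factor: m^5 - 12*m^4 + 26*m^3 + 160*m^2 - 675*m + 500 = (m - 5)*(m^4 - 7*m^3 - 9*m^2 + 115*m - 100) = (m - 5)*(m + 4)*(m^3 - 11*m^2 + 35*m - 25) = (m - 5)*(m - 1)*(m + 4)*(m^2 - 10*m + 25) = (m - 5)^2*(m - 1)*(m + 4)*(m - 5)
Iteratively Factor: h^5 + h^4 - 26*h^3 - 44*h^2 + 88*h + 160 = (h + 4)*(h^4 - 3*h^3 - 14*h^2 + 12*h + 40) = (h + 2)*(h + 4)*(h^3 - 5*h^2 - 4*h + 20) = (h - 2)*(h + 2)*(h + 4)*(h^2 - 3*h - 10) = (h - 2)*(h + 2)^2*(h + 4)*(h - 5)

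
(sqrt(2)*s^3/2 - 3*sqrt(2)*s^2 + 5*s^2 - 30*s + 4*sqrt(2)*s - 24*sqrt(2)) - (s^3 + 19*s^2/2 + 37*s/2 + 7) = -s^3 + sqrt(2)*s^3/2 - 9*s^2/2 - 3*sqrt(2)*s^2 - 97*s/2 + 4*sqrt(2)*s - 24*sqrt(2) - 7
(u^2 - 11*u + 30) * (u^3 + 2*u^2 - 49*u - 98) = u^5 - 9*u^4 - 41*u^3 + 501*u^2 - 392*u - 2940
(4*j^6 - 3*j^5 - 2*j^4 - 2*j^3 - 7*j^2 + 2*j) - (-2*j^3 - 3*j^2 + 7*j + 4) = 4*j^6 - 3*j^5 - 2*j^4 - 4*j^2 - 5*j - 4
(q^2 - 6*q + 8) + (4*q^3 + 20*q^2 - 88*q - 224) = 4*q^3 + 21*q^2 - 94*q - 216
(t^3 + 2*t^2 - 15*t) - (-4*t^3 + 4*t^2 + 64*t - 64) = 5*t^3 - 2*t^2 - 79*t + 64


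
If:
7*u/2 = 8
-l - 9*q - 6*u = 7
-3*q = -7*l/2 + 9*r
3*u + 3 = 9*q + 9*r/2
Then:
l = 2278/77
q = -1291/231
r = 3088/231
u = 16/7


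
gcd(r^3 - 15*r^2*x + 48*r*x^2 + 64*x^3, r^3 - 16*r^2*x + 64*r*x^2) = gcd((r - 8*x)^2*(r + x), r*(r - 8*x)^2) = r^2 - 16*r*x + 64*x^2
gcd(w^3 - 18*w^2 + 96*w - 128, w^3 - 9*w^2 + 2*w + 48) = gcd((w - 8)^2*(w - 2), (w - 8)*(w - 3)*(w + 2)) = w - 8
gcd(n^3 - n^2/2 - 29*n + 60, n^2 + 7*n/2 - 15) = n^2 + 7*n/2 - 15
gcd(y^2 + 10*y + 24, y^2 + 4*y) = y + 4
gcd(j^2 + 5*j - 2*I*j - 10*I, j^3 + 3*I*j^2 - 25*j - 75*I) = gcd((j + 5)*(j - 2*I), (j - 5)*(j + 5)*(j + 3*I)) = j + 5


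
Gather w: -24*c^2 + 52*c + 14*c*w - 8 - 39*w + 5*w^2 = -24*c^2 + 52*c + 5*w^2 + w*(14*c - 39) - 8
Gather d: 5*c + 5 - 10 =5*c - 5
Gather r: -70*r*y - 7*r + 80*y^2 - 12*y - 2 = r*(-70*y - 7) + 80*y^2 - 12*y - 2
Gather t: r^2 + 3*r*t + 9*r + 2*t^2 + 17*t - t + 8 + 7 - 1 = r^2 + 9*r + 2*t^2 + t*(3*r + 16) + 14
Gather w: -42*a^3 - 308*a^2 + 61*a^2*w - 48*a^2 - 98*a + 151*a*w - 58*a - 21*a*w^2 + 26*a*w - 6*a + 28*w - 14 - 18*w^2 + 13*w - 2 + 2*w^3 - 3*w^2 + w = -42*a^3 - 356*a^2 - 162*a + 2*w^3 + w^2*(-21*a - 21) + w*(61*a^2 + 177*a + 42) - 16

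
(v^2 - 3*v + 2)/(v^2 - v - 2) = (v - 1)/(v + 1)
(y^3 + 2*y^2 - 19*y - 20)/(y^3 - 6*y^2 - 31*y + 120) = (y^2 - 3*y - 4)/(y^2 - 11*y + 24)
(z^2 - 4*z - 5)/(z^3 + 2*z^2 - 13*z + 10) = (z^2 - 4*z - 5)/(z^3 + 2*z^2 - 13*z + 10)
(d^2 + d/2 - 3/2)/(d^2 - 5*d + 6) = (2*d^2 + d - 3)/(2*(d^2 - 5*d + 6))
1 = 1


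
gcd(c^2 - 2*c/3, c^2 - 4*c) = c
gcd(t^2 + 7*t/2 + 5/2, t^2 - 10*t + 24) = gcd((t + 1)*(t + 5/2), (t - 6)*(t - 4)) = 1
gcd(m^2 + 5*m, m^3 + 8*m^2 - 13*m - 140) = m + 5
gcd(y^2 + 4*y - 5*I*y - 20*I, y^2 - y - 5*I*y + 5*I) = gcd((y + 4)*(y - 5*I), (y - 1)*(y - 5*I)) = y - 5*I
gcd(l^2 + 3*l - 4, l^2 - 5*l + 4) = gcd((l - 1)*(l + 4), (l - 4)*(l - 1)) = l - 1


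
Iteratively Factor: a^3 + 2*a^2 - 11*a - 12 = (a + 4)*(a^2 - 2*a - 3) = (a + 1)*(a + 4)*(a - 3)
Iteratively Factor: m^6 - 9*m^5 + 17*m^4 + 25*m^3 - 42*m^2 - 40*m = (m - 2)*(m^5 - 7*m^4 + 3*m^3 + 31*m^2 + 20*m) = m*(m - 2)*(m^4 - 7*m^3 + 3*m^2 + 31*m + 20) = m*(m - 2)*(m + 1)*(m^3 - 8*m^2 + 11*m + 20) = m*(m - 2)*(m + 1)^2*(m^2 - 9*m + 20) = m*(m - 5)*(m - 2)*(m + 1)^2*(m - 4)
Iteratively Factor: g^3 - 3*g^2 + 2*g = (g)*(g^2 - 3*g + 2) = g*(g - 1)*(g - 2)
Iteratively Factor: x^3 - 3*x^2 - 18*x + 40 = (x - 2)*(x^2 - x - 20) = (x - 2)*(x + 4)*(x - 5)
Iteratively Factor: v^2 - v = (v - 1)*(v)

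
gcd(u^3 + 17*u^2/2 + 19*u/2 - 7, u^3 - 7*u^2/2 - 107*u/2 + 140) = u + 7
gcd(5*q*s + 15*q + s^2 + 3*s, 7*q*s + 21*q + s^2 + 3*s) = s + 3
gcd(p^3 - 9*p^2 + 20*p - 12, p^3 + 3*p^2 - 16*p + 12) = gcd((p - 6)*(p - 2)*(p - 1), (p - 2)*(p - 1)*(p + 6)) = p^2 - 3*p + 2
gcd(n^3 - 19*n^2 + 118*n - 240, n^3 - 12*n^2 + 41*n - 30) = n^2 - 11*n + 30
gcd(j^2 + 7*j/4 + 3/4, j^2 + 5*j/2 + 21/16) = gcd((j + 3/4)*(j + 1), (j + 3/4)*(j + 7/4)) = j + 3/4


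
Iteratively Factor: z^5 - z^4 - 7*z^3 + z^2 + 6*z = (z)*(z^4 - z^3 - 7*z^2 + z + 6) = z*(z - 3)*(z^3 + 2*z^2 - z - 2) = z*(z - 3)*(z - 1)*(z^2 + 3*z + 2) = z*(z - 3)*(z - 1)*(z + 1)*(z + 2)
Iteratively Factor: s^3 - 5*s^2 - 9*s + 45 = (s - 5)*(s^2 - 9) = (s - 5)*(s - 3)*(s + 3)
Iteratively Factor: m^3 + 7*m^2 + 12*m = (m + 3)*(m^2 + 4*m) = m*(m + 3)*(m + 4)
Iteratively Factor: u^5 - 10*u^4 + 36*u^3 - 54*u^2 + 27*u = (u - 3)*(u^4 - 7*u^3 + 15*u^2 - 9*u) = u*(u - 3)*(u^3 - 7*u^2 + 15*u - 9) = u*(u - 3)^2*(u^2 - 4*u + 3) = u*(u - 3)^2*(u - 1)*(u - 3)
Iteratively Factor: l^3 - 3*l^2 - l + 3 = (l + 1)*(l^2 - 4*l + 3) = (l - 3)*(l + 1)*(l - 1)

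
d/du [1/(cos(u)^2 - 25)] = 2*sin(u)*cos(u)/(cos(u)^2 - 25)^2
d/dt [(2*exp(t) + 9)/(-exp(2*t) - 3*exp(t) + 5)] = (2*exp(2*t) + 18*exp(t) + 37)*exp(t)/(exp(4*t) + 6*exp(3*t) - exp(2*t) - 30*exp(t) + 25)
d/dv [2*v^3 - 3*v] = 6*v^2 - 3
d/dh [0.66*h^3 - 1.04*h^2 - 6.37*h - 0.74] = 1.98*h^2 - 2.08*h - 6.37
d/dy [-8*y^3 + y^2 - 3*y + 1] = -24*y^2 + 2*y - 3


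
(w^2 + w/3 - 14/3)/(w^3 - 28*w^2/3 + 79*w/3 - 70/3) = (3*w + 7)/(3*w^2 - 22*w + 35)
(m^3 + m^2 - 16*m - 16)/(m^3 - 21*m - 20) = (m - 4)/(m - 5)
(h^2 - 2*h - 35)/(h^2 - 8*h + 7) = (h + 5)/(h - 1)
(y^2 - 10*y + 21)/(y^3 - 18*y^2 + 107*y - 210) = (y - 3)/(y^2 - 11*y + 30)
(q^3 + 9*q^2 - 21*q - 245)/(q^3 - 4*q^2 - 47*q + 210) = (q + 7)/(q - 6)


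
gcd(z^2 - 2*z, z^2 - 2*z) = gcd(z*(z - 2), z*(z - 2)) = z^2 - 2*z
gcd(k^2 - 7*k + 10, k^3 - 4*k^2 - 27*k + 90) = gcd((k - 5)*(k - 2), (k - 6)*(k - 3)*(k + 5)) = 1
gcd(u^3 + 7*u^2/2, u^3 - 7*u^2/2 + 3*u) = u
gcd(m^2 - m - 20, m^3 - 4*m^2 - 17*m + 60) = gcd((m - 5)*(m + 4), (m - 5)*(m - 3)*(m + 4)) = m^2 - m - 20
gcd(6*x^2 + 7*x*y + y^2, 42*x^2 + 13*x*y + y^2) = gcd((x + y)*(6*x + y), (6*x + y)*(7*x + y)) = 6*x + y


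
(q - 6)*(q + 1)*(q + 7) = q^3 + 2*q^2 - 41*q - 42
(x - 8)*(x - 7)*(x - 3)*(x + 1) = x^4 - 17*x^3 + 83*x^2 - 67*x - 168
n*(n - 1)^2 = n^3 - 2*n^2 + n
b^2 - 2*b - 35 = (b - 7)*(b + 5)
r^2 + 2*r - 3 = (r - 1)*(r + 3)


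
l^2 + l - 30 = (l - 5)*(l + 6)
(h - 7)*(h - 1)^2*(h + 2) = h^4 - 7*h^3 - 3*h^2 + 23*h - 14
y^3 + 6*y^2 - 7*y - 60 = (y - 3)*(y + 4)*(y + 5)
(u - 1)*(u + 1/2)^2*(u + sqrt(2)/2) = u^4 + sqrt(2)*u^3/2 - 3*u^2/4 - 3*sqrt(2)*u/8 - u/4 - sqrt(2)/8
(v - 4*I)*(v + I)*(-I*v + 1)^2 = -v^4 + I*v^3 - 9*v^2 - 11*I*v + 4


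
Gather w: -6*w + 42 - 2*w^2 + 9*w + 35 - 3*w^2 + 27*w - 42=-5*w^2 + 30*w + 35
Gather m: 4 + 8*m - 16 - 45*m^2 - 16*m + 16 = -45*m^2 - 8*m + 4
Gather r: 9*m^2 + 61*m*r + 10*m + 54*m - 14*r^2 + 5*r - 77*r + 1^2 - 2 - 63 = 9*m^2 + 64*m - 14*r^2 + r*(61*m - 72) - 64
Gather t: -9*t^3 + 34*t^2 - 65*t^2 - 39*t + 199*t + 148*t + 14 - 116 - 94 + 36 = -9*t^3 - 31*t^2 + 308*t - 160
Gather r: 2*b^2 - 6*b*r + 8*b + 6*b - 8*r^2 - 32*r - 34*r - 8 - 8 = 2*b^2 + 14*b - 8*r^2 + r*(-6*b - 66) - 16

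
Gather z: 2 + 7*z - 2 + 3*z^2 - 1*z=3*z^2 + 6*z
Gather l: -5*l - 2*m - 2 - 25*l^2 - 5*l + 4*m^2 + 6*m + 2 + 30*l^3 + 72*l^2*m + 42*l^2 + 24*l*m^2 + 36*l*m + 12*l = 30*l^3 + l^2*(72*m + 17) + l*(24*m^2 + 36*m + 2) + 4*m^2 + 4*m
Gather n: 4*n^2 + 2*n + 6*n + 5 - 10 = 4*n^2 + 8*n - 5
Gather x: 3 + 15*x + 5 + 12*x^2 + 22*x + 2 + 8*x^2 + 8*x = 20*x^2 + 45*x + 10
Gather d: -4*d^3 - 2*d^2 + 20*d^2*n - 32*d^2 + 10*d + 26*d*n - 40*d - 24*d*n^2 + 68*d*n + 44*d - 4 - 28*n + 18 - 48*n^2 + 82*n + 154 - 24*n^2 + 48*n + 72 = -4*d^3 + d^2*(20*n - 34) + d*(-24*n^2 + 94*n + 14) - 72*n^2 + 102*n + 240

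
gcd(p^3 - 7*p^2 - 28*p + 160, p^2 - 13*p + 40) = p - 8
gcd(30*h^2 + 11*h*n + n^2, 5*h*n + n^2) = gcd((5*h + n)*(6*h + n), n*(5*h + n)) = 5*h + n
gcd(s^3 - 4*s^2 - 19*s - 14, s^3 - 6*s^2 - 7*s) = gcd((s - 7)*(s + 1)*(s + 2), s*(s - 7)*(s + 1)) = s^2 - 6*s - 7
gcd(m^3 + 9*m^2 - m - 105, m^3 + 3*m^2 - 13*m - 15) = m^2 + 2*m - 15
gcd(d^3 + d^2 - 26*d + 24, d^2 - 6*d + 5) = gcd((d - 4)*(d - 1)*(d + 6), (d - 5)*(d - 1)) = d - 1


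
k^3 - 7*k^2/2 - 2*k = k*(k - 4)*(k + 1/2)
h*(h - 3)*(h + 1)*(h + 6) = h^4 + 4*h^3 - 15*h^2 - 18*h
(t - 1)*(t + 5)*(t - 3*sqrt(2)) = t^3 - 3*sqrt(2)*t^2 + 4*t^2 - 12*sqrt(2)*t - 5*t + 15*sqrt(2)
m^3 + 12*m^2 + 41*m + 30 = (m + 1)*(m + 5)*(m + 6)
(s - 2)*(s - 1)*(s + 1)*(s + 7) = s^4 + 5*s^3 - 15*s^2 - 5*s + 14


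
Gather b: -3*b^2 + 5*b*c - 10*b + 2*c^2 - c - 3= -3*b^2 + b*(5*c - 10) + 2*c^2 - c - 3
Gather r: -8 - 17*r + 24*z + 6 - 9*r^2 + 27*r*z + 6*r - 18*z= -9*r^2 + r*(27*z - 11) + 6*z - 2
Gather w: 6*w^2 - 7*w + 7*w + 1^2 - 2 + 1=6*w^2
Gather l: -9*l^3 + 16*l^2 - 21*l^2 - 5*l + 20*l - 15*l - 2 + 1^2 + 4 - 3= -9*l^3 - 5*l^2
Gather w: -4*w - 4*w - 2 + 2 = -8*w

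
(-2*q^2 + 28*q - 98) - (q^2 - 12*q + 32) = -3*q^2 + 40*q - 130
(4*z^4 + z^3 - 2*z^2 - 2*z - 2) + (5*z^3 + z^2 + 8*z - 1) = 4*z^4 + 6*z^3 - z^2 + 6*z - 3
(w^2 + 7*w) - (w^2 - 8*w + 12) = 15*w - 12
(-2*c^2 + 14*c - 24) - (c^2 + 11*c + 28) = -3*c^2 + 3*c - 52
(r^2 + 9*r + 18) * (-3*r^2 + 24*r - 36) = -3*r^4 - 3*r^3 + 126*r^2 + 108*r - 648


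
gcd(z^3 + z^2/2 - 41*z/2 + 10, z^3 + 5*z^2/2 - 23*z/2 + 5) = z^2 + 9*z/2 - 5/2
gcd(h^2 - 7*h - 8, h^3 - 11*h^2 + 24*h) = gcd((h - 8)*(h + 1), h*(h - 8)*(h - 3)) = h - 8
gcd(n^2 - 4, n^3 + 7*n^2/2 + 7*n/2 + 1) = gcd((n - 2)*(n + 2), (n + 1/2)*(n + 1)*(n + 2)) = n + 2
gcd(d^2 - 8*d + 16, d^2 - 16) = d - 4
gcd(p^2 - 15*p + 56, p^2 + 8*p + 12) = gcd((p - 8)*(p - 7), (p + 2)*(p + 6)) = 1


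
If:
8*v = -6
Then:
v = -3/4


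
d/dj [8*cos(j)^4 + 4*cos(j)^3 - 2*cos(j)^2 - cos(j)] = (-32*cos(j)^3 - 12*cos(j)^2 + 4*cos(j) + 1)*sin(j)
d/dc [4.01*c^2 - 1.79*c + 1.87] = 8.02*c - 1.79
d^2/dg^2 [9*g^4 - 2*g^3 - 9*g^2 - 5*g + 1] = 108*g^2 - 12*g - 18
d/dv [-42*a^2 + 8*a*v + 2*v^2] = 8*a + 4*v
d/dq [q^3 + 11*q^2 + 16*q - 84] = 3*q^2 + 22*q + 16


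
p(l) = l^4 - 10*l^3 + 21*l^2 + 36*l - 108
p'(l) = 4*l^3 - 30*l^2 + 42*l + 36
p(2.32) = -7.35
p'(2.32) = 21.92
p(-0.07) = -110.41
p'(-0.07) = 32.91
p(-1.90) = -18.97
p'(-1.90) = -179.54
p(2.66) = -1.80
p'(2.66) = 10.74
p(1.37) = -41.46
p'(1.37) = 47.52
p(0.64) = -78.81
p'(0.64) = 51.64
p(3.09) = -0.12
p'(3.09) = -2.65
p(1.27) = -46.29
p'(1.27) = 49.15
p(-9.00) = 15120.00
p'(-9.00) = -5688.00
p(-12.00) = 40500.00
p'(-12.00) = -11700.00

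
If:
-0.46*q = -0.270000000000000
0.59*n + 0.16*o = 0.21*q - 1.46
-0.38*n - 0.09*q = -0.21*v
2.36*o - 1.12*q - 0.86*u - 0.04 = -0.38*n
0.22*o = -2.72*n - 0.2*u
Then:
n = -246.51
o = 900.65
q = 0.59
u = 2361.81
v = -445.81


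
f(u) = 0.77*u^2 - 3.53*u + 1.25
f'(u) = 1.54*u - 3.53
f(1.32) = -2.07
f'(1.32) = -1.50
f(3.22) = -2.13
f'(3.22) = 1.43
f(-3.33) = 21.54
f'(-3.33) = -8.66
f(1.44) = -2.24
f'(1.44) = -1.31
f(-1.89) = 10.67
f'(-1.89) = -6.44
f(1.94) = -2.70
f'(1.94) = -0.54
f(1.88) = -2.66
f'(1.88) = -0.63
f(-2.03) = 11.59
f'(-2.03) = -6.66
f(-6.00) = 50.15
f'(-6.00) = -12.77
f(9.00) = 31.85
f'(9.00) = 10.33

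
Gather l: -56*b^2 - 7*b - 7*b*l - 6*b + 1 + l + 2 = -56*b^2 - 13*b + l*(1 - 7*b) + 3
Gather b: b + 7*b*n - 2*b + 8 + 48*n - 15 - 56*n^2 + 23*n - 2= b*(7*n - 1) - 56*n^2 + 71*n - 9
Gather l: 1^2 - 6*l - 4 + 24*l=18*l - 3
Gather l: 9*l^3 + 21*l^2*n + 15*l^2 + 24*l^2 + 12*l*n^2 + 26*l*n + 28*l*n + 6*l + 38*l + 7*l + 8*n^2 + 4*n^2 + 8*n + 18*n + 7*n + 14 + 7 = 9*l^3 + l^2*(21*n + 39) + l*(12*n^2 + 54*n + 51) + 12*n^2 + 33*n + 21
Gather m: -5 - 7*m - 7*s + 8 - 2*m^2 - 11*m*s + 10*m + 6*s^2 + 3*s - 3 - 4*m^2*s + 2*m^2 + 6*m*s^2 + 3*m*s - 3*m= -4*m^2*s + m*(6*s^2 - 8*s) + 6*s^2 - 4*s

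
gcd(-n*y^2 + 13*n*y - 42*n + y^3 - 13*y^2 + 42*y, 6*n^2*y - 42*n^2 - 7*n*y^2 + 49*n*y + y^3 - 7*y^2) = -n*y + 7*n + y^2 - 7*y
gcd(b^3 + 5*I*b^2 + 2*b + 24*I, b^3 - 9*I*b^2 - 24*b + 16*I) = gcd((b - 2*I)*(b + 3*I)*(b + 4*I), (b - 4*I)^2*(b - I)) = 1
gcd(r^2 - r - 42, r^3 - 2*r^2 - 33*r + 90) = r + 6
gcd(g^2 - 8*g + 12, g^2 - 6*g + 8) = g - 2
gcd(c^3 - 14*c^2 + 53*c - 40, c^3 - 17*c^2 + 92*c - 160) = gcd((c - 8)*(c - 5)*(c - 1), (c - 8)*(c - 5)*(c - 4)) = c^2 - 13*c + 40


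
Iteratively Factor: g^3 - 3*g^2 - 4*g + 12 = (g - 3)*(g^2 - 4) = (g - 3)*(g - 2)*(g + 2)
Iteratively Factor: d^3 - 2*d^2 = (d)*(d^2 - 2*d) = d*(d - 2)*(d)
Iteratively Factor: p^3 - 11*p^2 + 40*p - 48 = (p - 4)*(p^2 - 7*p + 12) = (p - 4)*(p - 3)*(p - 4)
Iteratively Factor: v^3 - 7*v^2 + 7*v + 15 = (v + 1)*(v^2 - 8*v + 15) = (v - 3)*(v + 1)*(v - 5)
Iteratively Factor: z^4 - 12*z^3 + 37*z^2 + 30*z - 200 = (z - 4)*(z^3 - 8*z^2 + 5*z + 50) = (z - 5)*(z - 4)*(z^2 - 3*z - 10) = (z - 5)^2*(z - 4)*(z + 2)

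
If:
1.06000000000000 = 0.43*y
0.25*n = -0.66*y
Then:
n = -6.51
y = 2.47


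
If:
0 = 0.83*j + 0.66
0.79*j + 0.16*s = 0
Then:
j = -0.80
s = 3.93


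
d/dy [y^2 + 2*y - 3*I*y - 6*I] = 2*y + 2 - 3*I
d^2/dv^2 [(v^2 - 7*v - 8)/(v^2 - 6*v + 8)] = 2*(-v^3 - 48*v^2 + 312*v - 496)/(v^6 - 18*v^5 + 132*v^4 - 504*v^3 + 1056*v^2 - 1152*v + 512)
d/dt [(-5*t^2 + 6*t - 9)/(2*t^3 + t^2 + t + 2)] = (10*t^4 - 24*t^3 + 43*t^2 - 2*t + 21)/(4*t^6 + 4*t^5 + 5*t^4 + 10*t^3 + 5*t^2 + 4*t + 4)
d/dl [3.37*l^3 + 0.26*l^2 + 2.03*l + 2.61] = 10.11*l^2 + 0.52*l + 2.03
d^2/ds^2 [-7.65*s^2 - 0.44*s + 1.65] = -15.3000000000000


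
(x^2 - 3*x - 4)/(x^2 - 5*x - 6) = (x - 4)/(x - 6)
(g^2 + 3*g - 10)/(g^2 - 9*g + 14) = (g + 5)/(g - 7)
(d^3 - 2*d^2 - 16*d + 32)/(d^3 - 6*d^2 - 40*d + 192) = (d^2 + 2*d - 8)/(d^2 - 2*d - 48)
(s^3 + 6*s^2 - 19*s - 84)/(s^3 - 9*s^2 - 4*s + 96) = (s + 7)/(s - 8)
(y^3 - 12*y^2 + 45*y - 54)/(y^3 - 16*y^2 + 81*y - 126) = (y - 3)/(y - 7)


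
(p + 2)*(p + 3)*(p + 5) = p^3 + 10*p^2 + 31*p + 30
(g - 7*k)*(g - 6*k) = g^2 - 13*g*k + 42*k^2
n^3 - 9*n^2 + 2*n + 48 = (n - 8)*(n - 3)*(n + 2)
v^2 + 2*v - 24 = (v - 4)*(v + 6)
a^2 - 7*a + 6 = (a - 6)*(a - 1)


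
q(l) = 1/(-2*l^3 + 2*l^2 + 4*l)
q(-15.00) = 0.00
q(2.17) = -0.43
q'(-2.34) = 0.05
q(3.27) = -0.03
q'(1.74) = 1.17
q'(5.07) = 0.00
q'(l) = (6*l^2 - 4*l - 4)/(-2*l^3 + 2*l^2 + 4*l)^2 = (3*l^2/2 - l - 1)/(l^2*(-l^2 + l + 2)^2)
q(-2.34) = 0.04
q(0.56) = 0.40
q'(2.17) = 2.85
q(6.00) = 0.00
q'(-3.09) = 0.02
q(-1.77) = 0.10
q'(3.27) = 0.04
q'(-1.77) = 0.21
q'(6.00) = 0.00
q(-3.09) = 0.02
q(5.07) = -0.01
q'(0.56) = -0.69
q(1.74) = 0.40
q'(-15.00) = 0.00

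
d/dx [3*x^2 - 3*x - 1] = 6*x - 3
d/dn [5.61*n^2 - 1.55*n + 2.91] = 11.22*n - 1.55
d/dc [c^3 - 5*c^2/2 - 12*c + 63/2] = 3*c^2 - 5*c - 12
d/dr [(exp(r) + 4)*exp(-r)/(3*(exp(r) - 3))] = (-exp(2*r) - 8*exp(r) + 12)*exp(-r)/(3*(exp(2*r) - 6*exp(r) + 9))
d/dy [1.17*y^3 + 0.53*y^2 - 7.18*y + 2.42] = 3.51*y^2 + 1.06*y - 7.18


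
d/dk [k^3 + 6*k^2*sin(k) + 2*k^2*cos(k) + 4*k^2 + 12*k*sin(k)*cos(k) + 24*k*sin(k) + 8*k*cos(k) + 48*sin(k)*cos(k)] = -2*k^2*sin(k) + 6*k^2*cos(k) + 3*k^2 + 4*k*sin(k) + 28*k*cos(k) + 12*k*cos(2*k) + 8*k + 24*sin(k) + 6*sin(2*k) + 8*cos(k) + 48*cos(2*k)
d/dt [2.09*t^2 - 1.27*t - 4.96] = 4.18*t - 1.27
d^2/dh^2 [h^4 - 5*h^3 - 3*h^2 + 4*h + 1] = 12*h^2 - 30*h - 6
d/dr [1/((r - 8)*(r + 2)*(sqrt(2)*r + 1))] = (-sqrt(2)*(r - 8)*(r + 2) - (r - 8)*(sqrt(2)*r + 1) - (r + 2)*(sqrt(2)*r + 1))/((r - 8)^2*(r + 2)^2*(sqrt(2)*r + 1)^2)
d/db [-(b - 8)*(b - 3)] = 11 - 2*b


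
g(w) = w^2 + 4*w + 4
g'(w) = 2*w + 4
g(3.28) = 27.88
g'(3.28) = 10.56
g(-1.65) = 0.12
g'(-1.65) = 0.70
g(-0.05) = 3.80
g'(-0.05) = 3.90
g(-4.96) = 8.76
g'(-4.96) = -5.92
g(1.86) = 14.90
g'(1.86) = 7.72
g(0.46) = 6.05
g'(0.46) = 4.92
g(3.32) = 28.30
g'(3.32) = 10.64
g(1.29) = 10.82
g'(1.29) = 6.58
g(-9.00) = 49.00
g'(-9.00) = -14.00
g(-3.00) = 1.00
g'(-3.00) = -2.00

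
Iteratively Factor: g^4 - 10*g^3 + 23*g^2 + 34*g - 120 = (g + 2)*(g^3 - 12*g^2 + 47*g - 60) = (g - 4)*(g + 2)*(g^2 - 8*g + 15) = (g - 4)*(g - 3)*(g + 2)*(g - 5)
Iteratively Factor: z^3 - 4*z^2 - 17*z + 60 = (z - 3)*(z^2 - z - 20) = (z - 5)*(z - 3)*(z + 4)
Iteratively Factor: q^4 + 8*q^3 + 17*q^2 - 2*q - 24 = (q - 1)*(q^3 + 9*q^2 + 26*q + 24) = (q - 1)*(q + 4)*(q^2 + 5*q + 6) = (q - 1)*(q + 2)*(q + 4)*(q + 3)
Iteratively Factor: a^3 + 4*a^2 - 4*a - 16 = (a + 2)*(a^2 + 2*a - 8) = (a + 2)*(a + 4)*(a - 2)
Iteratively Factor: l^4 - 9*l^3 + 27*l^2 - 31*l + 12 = (l - 1)*(l^3 - 8*l^2 + 19*l - 12) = (l - 4)*(l - 1)*(l^2 - 4*l + 3) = (l - 4)*(l - 3)*(l - 1)*(l - 1)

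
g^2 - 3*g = g*(g - 3)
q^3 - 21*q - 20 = (q - 5)*(q + 1)*(q + 4)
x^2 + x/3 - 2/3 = (x - 2/3)*(x + 1)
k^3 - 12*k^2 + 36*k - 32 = (k - 8)*(k - 2)^2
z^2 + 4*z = z*(z + 4)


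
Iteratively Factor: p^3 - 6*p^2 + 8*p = (p)*(p^2 - 6*p + 8) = p*(p - 4)*(p - 2)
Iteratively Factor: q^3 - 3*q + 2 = (q + 2)*(q^2 - 2*q + 1) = (q - 1)*(q + 2)*(q - 1)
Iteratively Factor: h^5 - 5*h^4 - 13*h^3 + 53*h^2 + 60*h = (h - 5)*(h^4 - 13*h^2 - 12*h) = h*(h - 5)*(h^3 - 13*h - 12) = h*(h - 5)*(h + 1)*(h^2 - h - 12) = h*(h - 5)*(h + 1)*(h + 3)*(h - 4)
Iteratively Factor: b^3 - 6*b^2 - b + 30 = (b - 5)*(b^2 - b - 6) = (b - 5)*(b + 2)*(b - 3)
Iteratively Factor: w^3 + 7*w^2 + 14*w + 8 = (w + 1)*(w^2 + 6*w + 8) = (w + 1)*(w + 2)*(w + 4)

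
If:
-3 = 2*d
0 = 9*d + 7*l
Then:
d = -3/2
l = 27/14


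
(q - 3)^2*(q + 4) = q^3 - 2*q^2 - 15*q + 36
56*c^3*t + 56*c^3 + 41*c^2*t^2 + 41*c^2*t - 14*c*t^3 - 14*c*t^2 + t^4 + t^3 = (-8*c + t)*(-7*c + t)*(c + t)*(t + 1)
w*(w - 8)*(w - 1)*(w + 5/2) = w^4 - 13*w^3/2 - 29*w^2/2 + 20*w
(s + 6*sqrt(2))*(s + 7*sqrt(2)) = s^2 + 13*sqrt(2)*s + 84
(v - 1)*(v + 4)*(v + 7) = v^3 + 10*v^2 + 17*v - 28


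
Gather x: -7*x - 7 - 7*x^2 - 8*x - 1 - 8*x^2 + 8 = -15*x^2 - 15*x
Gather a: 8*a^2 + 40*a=8*a^2 + 40*a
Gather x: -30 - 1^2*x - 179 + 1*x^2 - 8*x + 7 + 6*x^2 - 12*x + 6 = 7*x^2 - 21*x - 196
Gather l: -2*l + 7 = 7 - 2*l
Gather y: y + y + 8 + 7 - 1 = 2*y + 14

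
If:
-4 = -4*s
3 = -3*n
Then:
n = -1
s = 1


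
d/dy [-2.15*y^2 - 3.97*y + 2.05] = -4.3*y - 3.97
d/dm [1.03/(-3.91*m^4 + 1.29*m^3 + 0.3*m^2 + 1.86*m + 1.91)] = (16.1092*m^3 - 3.9861*m^2 - 0.618*m - 1.9158)/(-3.91*m^4 + 1.29*m^3 + 0.3*m^2 + 1.86*m + 1.91)^2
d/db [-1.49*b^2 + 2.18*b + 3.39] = 2.18 - 2.98*b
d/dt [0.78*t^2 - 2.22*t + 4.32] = 1.56*t - 2.22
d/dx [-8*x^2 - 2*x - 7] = -16*x - 2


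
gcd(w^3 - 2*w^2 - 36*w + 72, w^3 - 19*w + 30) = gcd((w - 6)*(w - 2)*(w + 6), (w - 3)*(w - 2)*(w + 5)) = w - 2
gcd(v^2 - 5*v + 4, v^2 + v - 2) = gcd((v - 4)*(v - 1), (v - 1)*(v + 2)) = v - 1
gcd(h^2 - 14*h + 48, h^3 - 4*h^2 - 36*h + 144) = h - 6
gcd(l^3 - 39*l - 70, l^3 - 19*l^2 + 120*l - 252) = l - 7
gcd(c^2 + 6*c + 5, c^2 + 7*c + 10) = c + 5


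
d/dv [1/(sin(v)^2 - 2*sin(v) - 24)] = 2*(1 - sin(v))*cos(v)/((sin(v) - 6)^2*(sin(v) + 4)^2)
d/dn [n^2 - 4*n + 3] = 2*n - 4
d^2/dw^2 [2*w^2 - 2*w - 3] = 4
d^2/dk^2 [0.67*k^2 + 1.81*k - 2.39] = 1.34000000000000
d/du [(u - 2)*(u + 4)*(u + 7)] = 3*u^2 + 18*u + 6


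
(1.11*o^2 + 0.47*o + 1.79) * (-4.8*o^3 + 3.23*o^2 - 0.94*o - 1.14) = -5.328*o^5 + 1.3293*o^4 - 8.1173*o^3 + 4.0745*o^2 - 2.2184*o - 2.0406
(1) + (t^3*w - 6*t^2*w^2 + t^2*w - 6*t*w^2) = t^3*w - 6*t^2*w^2 + t^2*w - 6*t*w^2 + 1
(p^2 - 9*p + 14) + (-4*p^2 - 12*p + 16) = -3*p^2 - 21*p + 30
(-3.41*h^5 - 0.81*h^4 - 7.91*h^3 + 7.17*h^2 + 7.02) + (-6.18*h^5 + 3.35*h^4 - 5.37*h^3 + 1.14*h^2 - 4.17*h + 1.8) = -9.59*h^5 + 2.54*h^4 - 13.28*h^3 + 8.31*h^2 - 4.17*h + 8.82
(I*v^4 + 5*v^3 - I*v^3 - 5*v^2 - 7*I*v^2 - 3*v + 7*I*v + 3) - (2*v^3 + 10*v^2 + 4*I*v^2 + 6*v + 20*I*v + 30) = I*v^4 + 3*v^3 - I*v^3 - 15*v^2 - 11*I*v^2 - 9*v - 13*I*v - 27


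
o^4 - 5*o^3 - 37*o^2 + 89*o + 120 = (o - 8)*(o - 3)*(o + 1)*(o + 5)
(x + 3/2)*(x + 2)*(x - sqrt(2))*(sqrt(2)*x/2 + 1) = sqrt(2)*x^4/2 + 7*sqrt(2)*x^3/4 + sqrt(2)*x^2/2 - 7*sqrt(2)*x/2 - 3*sqrt(2)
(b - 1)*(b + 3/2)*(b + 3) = b^3 + 7*b^2/2 - 9/2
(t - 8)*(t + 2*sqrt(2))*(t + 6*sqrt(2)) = t^3 - 8*t^2 + 8*sqrt(2)*t^2 - 64*sqrt(2)*t + 24*t - 192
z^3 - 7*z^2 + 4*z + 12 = (z - 6)*(z - 2)*(z + 1)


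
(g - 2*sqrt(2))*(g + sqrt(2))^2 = g^3 - 6*g - 4*sqrt(2)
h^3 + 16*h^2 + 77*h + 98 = (h + 2)*(h + 7)^2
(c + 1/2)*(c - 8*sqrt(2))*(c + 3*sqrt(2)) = c^3 - 5*sqrt(2)*c^2 + c^2/2 - 48*c - 5*sqrt(2)*c/2 - 24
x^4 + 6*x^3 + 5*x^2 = x^2*(x + 1)*(x + 5)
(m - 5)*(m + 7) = m^2 + 2*m - 35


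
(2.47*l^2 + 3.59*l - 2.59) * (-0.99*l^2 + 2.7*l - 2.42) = -2.4453*l^4 + 3.1149*l^3 + 6.2797*l^2 - 15.6808*l + 6.2678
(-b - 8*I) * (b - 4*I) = -b^2 - 4*I*b - 32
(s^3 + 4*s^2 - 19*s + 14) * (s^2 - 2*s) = s^5 + 2*s^4 - 27*s^3 + 52*s^2 - 28*s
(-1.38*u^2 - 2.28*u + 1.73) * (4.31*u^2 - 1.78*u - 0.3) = -5.9478*u^4 - 7.3704*u^3 + 11.9287*u^2 - 2.3954*u - 0.519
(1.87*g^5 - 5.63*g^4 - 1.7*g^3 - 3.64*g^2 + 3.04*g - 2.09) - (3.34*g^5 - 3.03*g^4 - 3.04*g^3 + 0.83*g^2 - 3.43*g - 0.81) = -1.47*g^5 - 2.6*g^4 + 1.34*g^3 - 4.47*g^2 + 6.47*g - 1.28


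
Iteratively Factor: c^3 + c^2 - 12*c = (c)*(c^2 + c - 12) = c*(c + 4)*(c - 3)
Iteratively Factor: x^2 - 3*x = (x - 3)*(x)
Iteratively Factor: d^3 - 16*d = (d)*(d^2 - 16) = d*(d - 4)*(d + 4)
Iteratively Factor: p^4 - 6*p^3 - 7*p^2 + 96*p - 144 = (p - 3)*(p^3 - 3*p^2 - 16*p + 48) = (p - 4)*(p - 3)*(p^2 + p - 12) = (p - 4)*(p - 3)*(p + 4)*(p - 3)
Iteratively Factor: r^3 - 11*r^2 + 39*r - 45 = (r - 3)*(r^2 - 8*r + 15) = (r - 3)^2*(r - 5)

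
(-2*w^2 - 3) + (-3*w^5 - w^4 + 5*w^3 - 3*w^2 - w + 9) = -3*w^5 - w^4 + 5*w^3 - 5*w^2 - w + 6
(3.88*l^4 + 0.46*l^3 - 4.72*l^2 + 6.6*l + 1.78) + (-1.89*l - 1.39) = 3.88*l^4 + 0.46*l^3 - 4.72*l^2 + 4.71*l + 0.39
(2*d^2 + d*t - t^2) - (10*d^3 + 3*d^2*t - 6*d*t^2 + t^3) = -10*d^3 - 3*d^2*t + 2*d^2 + 6*d*t^2 + d*t - t^3 - t^2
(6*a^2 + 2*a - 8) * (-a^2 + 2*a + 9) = -6*a^4 + 10*a^3 + 66*a^2 + 2*a - 72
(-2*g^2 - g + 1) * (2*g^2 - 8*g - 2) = -4*g^4 + 14*g^3 + 14*g^2 - 6*g - 2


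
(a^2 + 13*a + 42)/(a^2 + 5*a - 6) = (a + 7)/(a - 1)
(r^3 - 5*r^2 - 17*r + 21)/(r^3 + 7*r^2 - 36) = (r^2 - 8*r + 7)/(r^2 + 4*r - 12)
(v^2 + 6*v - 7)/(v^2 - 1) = (v + 7)/(v + 1)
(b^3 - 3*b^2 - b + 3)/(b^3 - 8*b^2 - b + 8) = (b - 3)/(b - 8)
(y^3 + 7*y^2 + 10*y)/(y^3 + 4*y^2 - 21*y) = (y^2 + 7*y + 10)/(y^2 + 4*y - 21)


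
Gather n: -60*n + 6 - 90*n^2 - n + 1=-90*n^2 - 61*n + 7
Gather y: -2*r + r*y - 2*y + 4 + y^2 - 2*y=-2*r + y^2 + y*(r - 4) + 4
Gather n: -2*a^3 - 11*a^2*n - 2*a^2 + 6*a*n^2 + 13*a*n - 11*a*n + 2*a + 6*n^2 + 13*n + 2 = -2*a^3 - 2*a^2 + 2*a + n^2*(6*a + 6) + n*(-11*a^2 + 2*a + 13) + 2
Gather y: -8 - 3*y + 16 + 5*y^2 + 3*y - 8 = 5*y^2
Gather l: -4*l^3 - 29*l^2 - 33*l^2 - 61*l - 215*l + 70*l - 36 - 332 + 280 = -4*l^3 - 62*l^2 - 206*l - 88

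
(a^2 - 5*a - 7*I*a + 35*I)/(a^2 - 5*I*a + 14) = (a - 5)/(a + 2*I)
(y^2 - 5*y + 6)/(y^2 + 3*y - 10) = (y - 3)/(y + 5)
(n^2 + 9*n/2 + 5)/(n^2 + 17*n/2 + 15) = (n + 2)/(n + 6)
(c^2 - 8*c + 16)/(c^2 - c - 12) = (c - 4)/(c + 3)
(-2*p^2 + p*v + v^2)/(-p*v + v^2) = (2*p + v)/v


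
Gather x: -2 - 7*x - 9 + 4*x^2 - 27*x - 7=4*x^2 - 34*x - 18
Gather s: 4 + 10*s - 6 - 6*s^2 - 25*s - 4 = -6*s^2 - 15*s - 6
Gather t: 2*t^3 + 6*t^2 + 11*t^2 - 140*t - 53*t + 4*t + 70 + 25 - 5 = 2*t^3 + 17*t^2 - 189*t + 90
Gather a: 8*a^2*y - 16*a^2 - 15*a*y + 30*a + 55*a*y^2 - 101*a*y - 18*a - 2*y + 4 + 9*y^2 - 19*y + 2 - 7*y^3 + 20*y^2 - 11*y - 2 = a^2*(8*y - 16) + a*(55*y^2 - 116*y + 12) - 7*y^3 + 29*y^2 - 32*y + 4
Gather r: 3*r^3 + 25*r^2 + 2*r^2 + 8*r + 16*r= 3*r^3 + 27*r^2 + 24*r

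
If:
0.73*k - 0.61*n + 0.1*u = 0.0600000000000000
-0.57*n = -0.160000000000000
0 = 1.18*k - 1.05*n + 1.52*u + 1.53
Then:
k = 0.48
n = 0.28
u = -1.18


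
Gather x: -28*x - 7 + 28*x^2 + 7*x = 28*x^2 - 21*x - 7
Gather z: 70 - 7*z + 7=77 - 7*z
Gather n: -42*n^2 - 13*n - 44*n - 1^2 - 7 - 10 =-42*n^2 - 57*n - 18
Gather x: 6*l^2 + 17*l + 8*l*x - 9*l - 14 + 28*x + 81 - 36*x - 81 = 6*l^2 + 8*l + x*(8*l - 8) - 14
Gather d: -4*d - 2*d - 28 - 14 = -6*d - 42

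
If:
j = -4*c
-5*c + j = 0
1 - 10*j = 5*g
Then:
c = 0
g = 1/5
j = 0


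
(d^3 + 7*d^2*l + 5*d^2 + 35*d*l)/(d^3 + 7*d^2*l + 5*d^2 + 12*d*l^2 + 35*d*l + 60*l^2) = d*(d + 7*l)/(d^2 + 7*d*l + 12*l^2)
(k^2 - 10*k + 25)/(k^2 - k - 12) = (-k^2 + 10*k - 25)/(-k^2 + k + 12)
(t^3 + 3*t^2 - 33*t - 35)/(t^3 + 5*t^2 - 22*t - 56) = (t^2 - 4*t - 5)/(t^2 - 2*t - 8)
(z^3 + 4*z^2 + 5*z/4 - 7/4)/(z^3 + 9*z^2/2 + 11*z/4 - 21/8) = 2*(z + 1)/(2*z + 3)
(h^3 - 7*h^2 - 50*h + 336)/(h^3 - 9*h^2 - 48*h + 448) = (h - 6)/(h - 8)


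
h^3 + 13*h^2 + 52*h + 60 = (h + 2)*(h + 5)*(h + 6)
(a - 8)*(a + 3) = a^2 - 5*a - 24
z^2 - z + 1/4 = (z - 1/2)^2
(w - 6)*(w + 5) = w^2 - w - 30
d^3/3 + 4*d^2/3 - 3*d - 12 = (d/3 + 1)*(d - 3)*(d + 4)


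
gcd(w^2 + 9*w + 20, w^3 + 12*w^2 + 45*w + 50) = w + 5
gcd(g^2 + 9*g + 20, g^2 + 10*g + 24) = g + 4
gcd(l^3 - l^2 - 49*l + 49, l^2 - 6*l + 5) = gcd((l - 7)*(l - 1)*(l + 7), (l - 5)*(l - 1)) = l - 1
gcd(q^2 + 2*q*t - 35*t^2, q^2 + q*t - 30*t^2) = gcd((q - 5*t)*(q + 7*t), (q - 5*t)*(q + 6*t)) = q - 5*t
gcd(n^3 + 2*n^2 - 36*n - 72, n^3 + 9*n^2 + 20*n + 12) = n^2 + 8*n + 12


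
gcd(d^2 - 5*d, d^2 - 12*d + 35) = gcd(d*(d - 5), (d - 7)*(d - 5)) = d - 5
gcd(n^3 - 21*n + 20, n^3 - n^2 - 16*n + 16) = n^2 - 5*n + 4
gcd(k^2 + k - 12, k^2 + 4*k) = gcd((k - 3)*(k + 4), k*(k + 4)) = k + 4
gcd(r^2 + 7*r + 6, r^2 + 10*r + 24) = r + 6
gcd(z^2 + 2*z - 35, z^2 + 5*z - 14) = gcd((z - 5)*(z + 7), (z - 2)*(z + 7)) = z + 7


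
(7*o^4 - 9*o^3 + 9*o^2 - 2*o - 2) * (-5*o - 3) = -35*o^5 + 24*o^4 - 18*o^3 - 17*o^2 + 16*o + 6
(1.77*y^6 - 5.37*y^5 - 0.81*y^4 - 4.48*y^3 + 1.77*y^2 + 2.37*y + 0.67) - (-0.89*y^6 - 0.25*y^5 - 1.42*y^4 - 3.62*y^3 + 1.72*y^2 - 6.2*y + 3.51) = 2.66*y^6 - 5.12*y^5 + 0.61*y^4 - 0.86*y^3 + 0.05*y^2 + 8.57*y - 2.84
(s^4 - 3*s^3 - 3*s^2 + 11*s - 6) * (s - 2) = s^5 - 5*s^4 + 3*s^3 + 17*s^2 - 28*s + 12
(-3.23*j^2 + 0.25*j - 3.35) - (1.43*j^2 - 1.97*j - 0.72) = -4.66*j^2 + 2.22*j - 2.63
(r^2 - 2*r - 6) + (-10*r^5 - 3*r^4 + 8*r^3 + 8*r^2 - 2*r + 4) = -10*r^5 - 3*r^4 + 8*r^3 + 9*r^2 - 4*r - 2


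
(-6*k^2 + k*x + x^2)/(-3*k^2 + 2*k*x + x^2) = (-2*k + x)/(-k + x)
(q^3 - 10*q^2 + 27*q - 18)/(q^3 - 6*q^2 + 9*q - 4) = (q^2 - 9*q + 18)/(q^2 - 5*q + 4)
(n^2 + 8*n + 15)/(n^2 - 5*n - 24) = (n + 5)/(n - 8)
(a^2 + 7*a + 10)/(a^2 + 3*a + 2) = (a + 5)/(a + 1)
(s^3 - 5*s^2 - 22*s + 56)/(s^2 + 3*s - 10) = (s^2 - 3*s - 28)/(s + 5)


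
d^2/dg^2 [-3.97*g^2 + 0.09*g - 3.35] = -7.94000000000000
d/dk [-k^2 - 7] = -2*k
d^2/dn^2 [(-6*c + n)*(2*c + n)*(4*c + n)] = 6*n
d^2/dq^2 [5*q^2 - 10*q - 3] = 10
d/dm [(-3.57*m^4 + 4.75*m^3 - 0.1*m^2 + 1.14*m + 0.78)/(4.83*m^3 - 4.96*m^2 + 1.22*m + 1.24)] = (-17.2431*m^6 + 35.4144*m^5 - 36.1432*m^4 - 17.1296*m^3 + 11.9002*m^2 + 7.4896*m + 0.462)/(23.3289*m^6 - 47.9136*m^5 + 36.3868*m^4 - 0.123999999999999*m^3 - 10.8124*m^2 + 3.0256*m + 1.5376)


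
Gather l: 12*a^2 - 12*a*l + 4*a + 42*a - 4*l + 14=12*a^2 + 46*a + l*(-12*a - 4) + 14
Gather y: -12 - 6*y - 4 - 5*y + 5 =-11*y - 11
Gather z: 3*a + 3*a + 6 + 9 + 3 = 6*a + 18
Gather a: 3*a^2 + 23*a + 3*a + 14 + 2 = 3*a^2 + 26*a + 16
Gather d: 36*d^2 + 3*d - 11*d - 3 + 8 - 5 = 36*d^2 - 8*d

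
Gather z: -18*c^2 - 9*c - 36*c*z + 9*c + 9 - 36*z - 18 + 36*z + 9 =-18*c^2 - 36*c*z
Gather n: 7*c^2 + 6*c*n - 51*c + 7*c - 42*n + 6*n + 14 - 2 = 7*c^2 - 44*c + n*(6*c - 36) + 12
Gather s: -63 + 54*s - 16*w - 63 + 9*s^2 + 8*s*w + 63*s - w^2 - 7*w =9*s^2 + s*(8*w + 117) - w^2 - 23*w - 126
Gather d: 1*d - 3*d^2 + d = -3*d^2 + 2*d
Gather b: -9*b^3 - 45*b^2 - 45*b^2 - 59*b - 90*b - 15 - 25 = -9*b^3 - 90*b^2 - 149*b - 40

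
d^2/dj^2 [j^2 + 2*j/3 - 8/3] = 2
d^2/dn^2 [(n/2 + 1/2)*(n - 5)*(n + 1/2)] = 3*n - 7/2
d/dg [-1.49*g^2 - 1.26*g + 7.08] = -2.98*g - 1.26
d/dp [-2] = 0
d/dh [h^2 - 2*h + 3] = 2*h - 2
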